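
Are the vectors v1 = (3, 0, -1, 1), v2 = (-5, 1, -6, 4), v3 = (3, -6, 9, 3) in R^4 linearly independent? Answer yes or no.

yes

Form the matrix with these vectors as rows and row reduce.
R2 ← R2 + (5/3)·R1: [0, 1, -23/3, 17/3]
R3 ← R3 − R1: [0, -6, 10, 2]
R3 ← R3 + (6)·R2: [0, 0, -36, 36]
3 nonzero rows, so the 3 vectors span a space of dimension 3.
Since 3 = 3, the vectors are linearly independent.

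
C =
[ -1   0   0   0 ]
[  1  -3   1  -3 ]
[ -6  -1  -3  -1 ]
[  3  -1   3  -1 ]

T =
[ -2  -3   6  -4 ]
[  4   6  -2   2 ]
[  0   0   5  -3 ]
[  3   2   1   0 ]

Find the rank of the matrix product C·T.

First compute CT:
[[  2,   3,  -6,   4],
 [-23, -27,  14, -13],
 [  5,  10, -50,  31],
 [-13, -17,  34, -23]]
Now row reduce the product.
R2 ← R2 + (23/2)·R1: [0, 15/2, -55, 33]
R3 ← R3 − (5/2)·R1: [0, 5/2, -35, 21]
R4 ← R4 + (13/2)·R1: [0, 5/2, -5, 3]
R3 ← R3 − (1/3)·R2: [0, 0, -50/3, 10]
R4 ← R4 − (1/3)·R2: [0, 0, 40/3, -8]
R4 ← R4 + (4/5)·R3: [0, 0, 0, 0]
3 nonzero rows, so rank(CT) = 3.

3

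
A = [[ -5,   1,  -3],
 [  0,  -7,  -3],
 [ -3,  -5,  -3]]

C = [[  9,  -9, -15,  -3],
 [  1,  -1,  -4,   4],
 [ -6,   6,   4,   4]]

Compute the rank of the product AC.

First compute AC:
[[-26,  26,  59,   7],
 [ 11, -11,  16, -40],
 [-14,  14,  53, -23]]
Now row reduce the product.
R2 ← R2 + (11/26)·R1: [0, 0, 1065/26, -963/26]
R3 ← R3 − (7/13)·R1: [0, 0, 276/13, -348/13]
R3 ← R3 − (184/355)·R2: [0, 0, 0, -2688/355]
3 nonzero rows, so rank(AC) = 3.

3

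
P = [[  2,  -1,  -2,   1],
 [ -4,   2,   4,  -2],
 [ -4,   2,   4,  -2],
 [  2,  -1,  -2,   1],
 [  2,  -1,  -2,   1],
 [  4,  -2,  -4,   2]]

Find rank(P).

Row reduce to echelon form.
R2 ← R2 + (2)·R1: [0, 0, 0, 0]
R3 ← R3 + (2)·R1: [0, 0, 0, 0]
R4 ← R4 − R1: [0, 0, 0, 0]
R5 ← R5 − R1: [0, 0, 0, 0]
R6 ← R6 − (2)·R1: [0, 0, 0, 0]
Echelon form has 1 nonzero row, so rank(P) = 1.

1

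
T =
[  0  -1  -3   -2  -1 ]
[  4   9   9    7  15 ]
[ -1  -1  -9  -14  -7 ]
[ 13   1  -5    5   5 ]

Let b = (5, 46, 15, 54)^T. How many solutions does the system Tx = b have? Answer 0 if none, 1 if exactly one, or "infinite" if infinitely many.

Row reduce the augmented matrix [T | b].
Swap R1 ↔ R2
R3 ← R3 + (1/4)·R1: [0, 5/4, -27/4, -49/4, -13/4, 53/2]
R4 ← R4 − (13/4)·R1: [0, -113/4, -137/4, -71/4, -175/4, -191/2]
R3 ← R3 + (5/4)·R2: [0, 0, -21/2, -59/4, -9/2, 131/4]
R4 ← R4 − (113/4)·R2: [0, 0, 101/2, 155/4, -31/2, -947/4]
R4 ← R4 + (101/21)·R3: [0, 0, 0, -676/21, -260/7, -1664/21]
The echelon form has 4 nonzero rows, and every pivot lies in the first 5 columns, so rank(T) = rank([T|b]) = 4.
The system is consistent.
rank = 4 < 5 unknowns, so there are infinitely many solutions.

infinite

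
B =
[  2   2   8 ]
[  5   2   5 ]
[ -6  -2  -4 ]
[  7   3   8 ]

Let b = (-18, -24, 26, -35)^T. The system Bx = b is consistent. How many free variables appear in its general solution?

Row reduce the augmented matrix [B | b].
R2 ← R2 − (5/2)·R1: [0, -3, -15, 21]
R3 ← R3 + (3)·R1: [0, 4, 20, -28]
R4 ← R4 − (7/2)·R1: [0, -4, -20, 28]
R3 ← R3 + (4/3)·R2: [0, 0, 0, 0]
R4 ← R4 − (4/3)·R2: [0, 0, 0, 0]
The echelon form has 2 nonzero rows, and every pivot lies in the first 3 columns, so rank(B) = rank([B|b]) = 2.
The system is consistent.
Free variables = (unknowns) − (rank) = 3 − 2 = 1.

1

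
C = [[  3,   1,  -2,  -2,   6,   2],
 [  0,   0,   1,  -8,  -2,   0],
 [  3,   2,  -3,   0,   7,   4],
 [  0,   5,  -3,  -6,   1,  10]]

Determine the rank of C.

3

Row reduce to echelon form.
R3 ← R3 − R1: [0, 1, -1, 2, 1, 2]
Swap R2 ↔ R3
R4 ← R4 − (5)·R2: [0, 0, 2, -16, -4, 0]
R4 ← R4 − (2)·R3: [0, 0, 0, 0, 0, 0]
Echelon form has 3 nonzero rows, so rank(C) = 3.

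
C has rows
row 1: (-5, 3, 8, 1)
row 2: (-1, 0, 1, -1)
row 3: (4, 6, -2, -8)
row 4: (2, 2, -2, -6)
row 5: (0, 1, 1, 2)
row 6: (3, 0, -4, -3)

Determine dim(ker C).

1

Row reduce to echelon form.
R2 ← R2 − (1/5)·R1: [0, -3/5, -3/5, -6/5]
R3 ← R3 + (4/5)·R1: [0, 42/5, 22/5, -36/5]
R4 ← R4 + (2/5)·R1: [0, 16/5, 6/5, -28/5]
R6 ← R6 + (3/5)·R1: [0, 9/5, 4/5, -12/5]
R3 ← R3 + (14)·R2: [0, 0, -4, -24]
R4 ← R4 + (16/3)·R2: [0, 0, -2, -12]
R5 ← R5 + (5/3)·R2: [0, 0, 0, 0]
R6 ← R6 + (3)·R2: [0, 0, -1, -6]
R4 ← R4 − (1/2)·R3: [0, 0, 0, 0]
R6 ← R6 − (1/4)·R3: [0, 0, 0, 0]
3 nonzero rows, so rank(C) = 3.
C has 4 columns; by rank–nullity, nullity = 4 − 3 = 1.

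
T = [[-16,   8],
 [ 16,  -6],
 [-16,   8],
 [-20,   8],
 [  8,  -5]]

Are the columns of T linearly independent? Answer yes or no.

yes

Row reduce T to echelon form.
R2 ← R2 + R1: [0, 2]
R3 ← R3 − R1: [0, 0]
R4 ← R4 − (5/4)·R1: [0, -2]
R5 ← R5 + (1/2)·R1: [0, -1]
R4 ← R4 + R2: [0, 0]
R5 ← R5 + (1/2)·R2: [0, 0]
2 pivots among 2 columns.
Every column is a pivot column, so the columns are linearly independent.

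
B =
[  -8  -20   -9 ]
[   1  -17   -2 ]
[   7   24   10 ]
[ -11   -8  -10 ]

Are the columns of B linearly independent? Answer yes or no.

Row reduce B to echelon form.
R2 ← R2 + (1/8)·R1: [0, -39/2, -25/8]
R3 ← R3 + (7/8)·R1: [0, 13/2, 17/8]
R4 ← R4 − (11/8)·R1: [0, 39/2, 19/8]
R3 ← R3 + (1/3)·R2: [0, 0, 13/12]
R4 ← R4 + R2: [0, 0, -3/4]
R4 ← R4 + (9/13)·R3: [0, 0, 0]
3 pivots among 3 columns.
Every column is a pivot column, so the columns are linearly independent.

yes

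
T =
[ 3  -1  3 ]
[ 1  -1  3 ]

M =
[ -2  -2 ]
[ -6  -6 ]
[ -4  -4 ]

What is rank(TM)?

1

First compute TM:
[[-12, -12],
 [ -8,  -8]]
Now row reduce the product.
R2 ← R2 − (2/3)·R1: [0, 0]
1 nonzero row, so rank(TM) = 1.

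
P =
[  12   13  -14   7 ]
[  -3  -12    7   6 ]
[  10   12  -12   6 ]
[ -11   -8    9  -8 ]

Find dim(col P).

Row reduce to echelon form.
R2 ← R2 + (1/4)·R1: [0, -35/4, 7/2, 31/4]
R3 ← R3 − (5/6)·R1: [0, 7/6, -1/3, 1/6]
R4 ← R4 + (11/12)·R1: [0, 47/12, -23/6, -19/12]
R3 ← R3 + (2/15)·R2: [0, 0, 2/15, 6/5]
R4 ← R4 + (47/105)·R2: [0, 0, -34/15, 66/35]
R4 ← R4 + (17)·R3: [0, 0, 0, 156/7]
Echelon form has 4 nonzero rows, so rank(P) = 4.
The column space has dimension equal to the rank: 4.

4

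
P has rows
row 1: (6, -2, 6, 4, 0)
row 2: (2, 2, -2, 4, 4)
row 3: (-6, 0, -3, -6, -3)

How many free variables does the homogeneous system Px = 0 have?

3

Row reduce to echelon form.
R2 ← R2 − (1/3)·R1: [0, 8/3, -4, 8/3, 4]
R3 ← R3 + R1: [0, -2, 3, -2, -3]
R3 ← R3 + (3/4)·R2: [0, 0, 0, 0, 0]
2 nonzero rows, so rank(P) = 2.
P has 5 columns; by rank–nullity, nullity = 5 − 2 = 3.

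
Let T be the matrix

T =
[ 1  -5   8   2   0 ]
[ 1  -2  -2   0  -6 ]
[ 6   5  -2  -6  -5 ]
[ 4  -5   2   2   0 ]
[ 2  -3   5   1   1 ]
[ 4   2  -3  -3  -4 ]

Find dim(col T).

Row reduce to echelon form.
R2 ← R2 − R1: [0, 3, -10, -2, -6]
R3 ← R3 − (6)·R1: [0, 35, -50, -18, -5]
R4 ← R4 − (4)·R1: [0, 15, -30, -6, 0]
R5 ← R5 − (2)·R1: [0, 7, -11, -3, 1]
R6 ← R6 − (4)·R1: [0, 22, -35, -11, -4]
R3 ← R3 − (35/3)·R2: [0, 0, 200/3, 16/3, 65]
R4 ← R4 − (5)·R2: [0, 0, 20, 4, 30]
R5 ← R5 − (7/3)·R2: [0, 0, 37/3, 5/3, 15]
R6 ← R6 − (22/3)·R2: [0, 0, 115/3, 11/3, 40]
R4 ← R4 − (3/10)·R3: [0, 0, 0, 12/5, 21/2]
R5 ← R5 − (37/200)·R3: [0, 0, 0, 17/25, 119/40]
R6 ← R6 − (23/40)·R3: [0, 0, 0, 3/5, 21/8]
R5 ← R5 − (17/60)·R4: [0, 0, 0, 0, 0]
R6 ← R6 − (1/4)·R4: [0, 0, 0, 0, 0]
Echelon form has 4 nonzero rows, so rank(T) = 4.
The column space has dimension equal to the rank: 4.

4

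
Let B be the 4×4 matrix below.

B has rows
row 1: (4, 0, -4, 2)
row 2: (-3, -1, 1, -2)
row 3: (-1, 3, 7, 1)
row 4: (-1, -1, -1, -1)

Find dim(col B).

2

Row reduce to echelon form.
R2 ← R2 + (3/4)·R1: [0, -1, -2, -1/2]
R3 ← R3 + (1/4)·R1: [0, 3, 6, 3/2]
R4 ← R4 + (1/4)·R1: [0, -1, -2, -1/2]
R3 ← R3 + (3)·R2: [0, 0, 0, 0]
R4 ← R4 − R2: [0, 0, 0, 0]
Echelon form has 2 nonzero rows, so rank(B) = 2.
The column space has dimension equal to the rank: 2.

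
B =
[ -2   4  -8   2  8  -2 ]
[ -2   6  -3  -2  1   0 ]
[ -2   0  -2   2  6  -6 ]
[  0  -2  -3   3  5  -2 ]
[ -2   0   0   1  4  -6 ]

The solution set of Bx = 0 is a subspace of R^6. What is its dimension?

3

Row reduce to echelon form.
R2 ← R2 − R1: [0, 2, 5, -4, -7, 2]
R3 ← R3 − R1: [0, -4, 6, 0, -2, -4]
R5 ← R5 − R1: [0, -4, 8, -1, -4, -4]
R3 ← R3 + (2)·R2: [0, 0, 16, -8, -16, 0]
R4 ← R4 + R2: [0, 0, 2, -1, -2, 0]
R5 ← R5 + (2)·R2: [0, 0, 18, -9, -18, 0]
R4 ← R4 − (1/8)·R3: [0, 0, 0, 0, 0, 0]
R5 ← R5 − (9/8)·R3: [0, 0, 0, 0, 0, 0]
3 nonzero rows, so rank(B) = 3.
B has 6 columns; by rank–nullity, nullity = 6 − 3 = 3.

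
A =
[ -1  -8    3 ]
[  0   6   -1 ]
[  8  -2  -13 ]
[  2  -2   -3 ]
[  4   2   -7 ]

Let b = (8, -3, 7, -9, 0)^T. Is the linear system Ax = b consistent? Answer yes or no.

Row reduce the augmented matrix [A | b].
R3 ← R3 + (8)·R1: [0, -66, 11, 71]
R4 ← R4 + (2)·R1: [0, -18, 3, 7]
R5 ← R5 + (4)·R1: [0, -30, 5, 32]
R3 ← R3 + (11)·R2: [0, 0, 0, 38]
R4 ← R4 + (3)·R2: [0, 0, 0, -2]
R5 ← R5 + (5)·R2: [0, 0, 0, 17]
R4 ← R4 + (1/19)·R3: [0, 0, 0, 0]
R5 ← R5 − (17/38)·R3: [0, 0, 0, 0]
The echelon form has 3 nonzero rows; the last pivot sits in the augmented column, so rank(A) = 2 but rank([A|b]) = 3.
Since the ranks differ, the system is inconsistent.

no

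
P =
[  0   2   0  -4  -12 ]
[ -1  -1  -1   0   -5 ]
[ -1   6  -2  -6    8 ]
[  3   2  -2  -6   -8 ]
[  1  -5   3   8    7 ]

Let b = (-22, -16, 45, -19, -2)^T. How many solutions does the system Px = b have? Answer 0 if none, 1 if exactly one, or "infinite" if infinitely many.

Row reduce the augmented matrix [P | b].
Swap R1 ↔ R2
R3 ← R3 − R1: [0, 7, -1, -6, 13, 61]
R4 ← R4 + (3)·R1: [0, -1, -5, -6, -23, -67]
R5 ← R5 + R1: [0, -6, 2, 8, 2, -18]
R3 ← R3 − (7/2)·R2: [0, 0, -1, 8, 55, 138]
R4 ← R4 + (1/2)·R2: [0, 0, -5, -8, -29, -78]
R5 ← R5 + (3)·R2: [0, 0, 2, -4, -34, -84]
R4 ← R4 − (5)·R3: [0, 0, 0, -48, -304, -768]
R5 ← R5 + (2)·R3: [0, 0, 0, 12, 76, 192]
R5 ← R5 + (1/4)·R4: [0, 0, 0, 0, 0, 0]
The echelon form has 4 nonzero rows, and every pivot lies in the first 5 columns, so rank(P) = rank([P|b]) = 4.
The system is consistent.
rank = 4 < 5 unknowns, so there are infinitely many solutions.

infinite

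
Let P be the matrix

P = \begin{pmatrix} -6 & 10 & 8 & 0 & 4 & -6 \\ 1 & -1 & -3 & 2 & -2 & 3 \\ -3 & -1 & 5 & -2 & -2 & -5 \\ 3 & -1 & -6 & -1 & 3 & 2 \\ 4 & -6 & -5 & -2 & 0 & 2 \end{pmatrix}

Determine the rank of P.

Row reduce to echelon form.
R2 ← R2 + (1/6)·R1: [0, 2/3, -5/3, 2, -4/3, 2]
R3 ← R3 − (1/2)·R1: [0, -6, 1, -2, -4, -2]
R4 ← R4 + (1/2)·R1: [0, 4, -2, -1, 5, -1]
R5 ← R5 + (2/3)·R1: [0, 2/3, 1/3, -2, 8/3, -2]
R3 ← R3 + (9)·R2: [0, 0, -14, 16, -16, 16]
R4 ← R4 − (6)·R2: [0, 0, 8, -13, 13, -13]
R5 ← R5 − R2: [0, 0, 2, -4, 4, -4]
R4 ← R4 + (4/7)·R3: [0, 0, 0, -27/7, 27/7, -27/7]
R5 ← R5 + (1/7)·R3: [0, 0, 0, -12/7, 12/7, -12/7]
R5 ← R5 − (4/9)·R4: [0, 0, 0, 0, 0, 0]
Echelon form has 4 nonzero rows, so rank(P) = 4.

4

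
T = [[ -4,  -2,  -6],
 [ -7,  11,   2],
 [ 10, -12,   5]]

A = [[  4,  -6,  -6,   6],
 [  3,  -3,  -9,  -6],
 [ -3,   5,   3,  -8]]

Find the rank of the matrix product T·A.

First compute TA:
[[ -4,   0,  24,  36],
 [ -1,  19, -51, -124],
 [-11,   1,  63,  92]]
Now row reduce the product.
R2 ← R2 − (1/4)·R1: [0, 19, -57, -133]
R3 ← R3 − (11/4)·R1: [0, 1, -3, -7]
R3 ← R3 − (1/19)·R2: [0, 0, 0, 0]
2 nonzero rows, so rank(TA) = 2.

2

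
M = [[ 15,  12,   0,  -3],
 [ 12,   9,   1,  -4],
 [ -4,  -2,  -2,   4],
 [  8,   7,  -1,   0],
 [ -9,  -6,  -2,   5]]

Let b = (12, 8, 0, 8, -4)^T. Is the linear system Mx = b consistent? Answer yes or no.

yes

Row reduce the augmented matrix [M | b].
R2 ← R2 − (4/5)·R1: [0, -3/5, 1, -8/5, -8/5]
R3 ← R3 + (4/15)·R1: [0, 6/5, -2, 16/5, 16/5]
R4 ← R4 − (8/15)·R1: [0, 3/5, -1, 8/5, 8/5]
R5 ← R5 + (3/5)·R1: [0, 6/5, -2, 16/5, 16/5]
R3 ← R3 + (2)·R2: [0, 0, 0, 0, 0]
R4 ← R4 + R2: [0, 0, 0, 0, 0]
R5 ← R5 + (2)·R2: [0, 0, 0, 0, 0]
The echelon form has 2 nonzero rows, and every pivot lies in the first 4 columns, so rank(M) = rank([M|b]) = 2.
The system is consistent.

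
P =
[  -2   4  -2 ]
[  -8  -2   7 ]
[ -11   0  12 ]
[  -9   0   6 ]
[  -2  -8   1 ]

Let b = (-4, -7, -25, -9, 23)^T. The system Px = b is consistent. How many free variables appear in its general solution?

Row reduce the augmented matrix [P | b].
R2 ← R2 − (4)·R1: [0, -18, 15, 9]
R3 ← R3 − (11/2)·R1: [0, -22, 23, -3]
R4 ← R4 − (9/2)·R1: [0, -18, 15, 9]
R5 ← R5 − R1: [0, -12, 3, 27]
R3 ← R3 − (11/9)·R2: [0, 0, 14/3, -14]
R4 ← R4 − R2: [0, 0, 0, 0]
R5 ← R5 − (2/3)·R2: [0, 0, -7, 21]
R5 ← R5 + (3/2)·R3: [0, 0, 0, 0]
The echelon form has 3 nonzero rows, and every pivot lies in the first 3 columns, so rank(P) = rank([P|b]) = 3.
The system is consistent.
Free variables = (unknowns) − (rank) = 3 − 3 = 0.

0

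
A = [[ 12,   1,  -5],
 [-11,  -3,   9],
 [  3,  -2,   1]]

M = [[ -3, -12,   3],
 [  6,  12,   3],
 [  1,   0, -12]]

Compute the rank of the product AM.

First compute AM:
[[-35, -132,  99],
 [ 24,  96, -150],
 [-20, -60,  -9]]
Now row reduce the product.
R2 ← R2 + (24/35)·R1: [0, 192/35, -2874/35]
R3 ← R3 − (4/7)·R1: [0, 108/7, -459/7]
R3 ← R3 − (45/16)·R2: [0, 0, 1323/8]
3 nonzero rows, so rank(AM) = 3.

3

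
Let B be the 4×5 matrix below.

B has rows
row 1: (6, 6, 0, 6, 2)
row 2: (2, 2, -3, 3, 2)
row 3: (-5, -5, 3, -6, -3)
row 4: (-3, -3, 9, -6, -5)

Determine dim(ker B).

Row reduce to echelon form.
R2 ← R2 − (1/3)·R1: [0, 0, -3, 1, 4/3]
R3 ← R3 + (5/6)·R1: [0, 0, 3, -1, -4/3]
R4 ← R4 + (1/2)·R1: [0, 0, 9, -3, -4]
R3 ← R3 + R2: [0, 0, 0, 0, 0]
R4 ← R4 + (3)·R2: [0, 0, 0, 0, 0]
2 nonzero rows, so rank(B) = 2.
B has 5 columns; by rank–nullity, nullity = 5 − 2 = 3.

3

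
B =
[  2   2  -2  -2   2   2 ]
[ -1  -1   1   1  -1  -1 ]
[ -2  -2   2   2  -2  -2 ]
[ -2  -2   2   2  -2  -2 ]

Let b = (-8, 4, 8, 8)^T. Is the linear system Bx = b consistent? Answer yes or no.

yes

Row reduce the augmented matrix [B | b].
R2 ← R2 + (1/2)·R1: [0, 0, 0, 0, 0, 0, 0]
R3 ← R3 + R1: [0, 0, 0, 0, 0, 0, 0]
R4 ← R4 + R1: [0, 0, 0, 0, 0, 0, 0]
The echelon form has 1 nonzero rows, and every pivot lies in the first 6 columns, so rank(B) = rank([B|b]) = 1.
The system is consistent.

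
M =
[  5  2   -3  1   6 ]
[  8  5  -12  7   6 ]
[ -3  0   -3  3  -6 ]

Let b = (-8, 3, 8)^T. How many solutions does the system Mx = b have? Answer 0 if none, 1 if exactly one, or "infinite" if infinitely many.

Row reduce the augmented matrix [M | b].
R2 ← R2 − (8/5)·R1: [0, 9/5, -36/5, 27/5, -18/5, 79/5]
R3 ← R3 + (3/5)·R1: [0, 6/5, -24/5, 18/5, -12/5, 16/5]
R3 ← R3 − (2/3)·R2: [0, 0, 0, 0, 0, -22/3]
The echelon form has 3 nonzero rows; the last pivot sits in the augmented column, so rank(M) = 2 but rank([M|b]) = 3.
Since the ranks differ, the system is inconsistent.
It has no solutions.

0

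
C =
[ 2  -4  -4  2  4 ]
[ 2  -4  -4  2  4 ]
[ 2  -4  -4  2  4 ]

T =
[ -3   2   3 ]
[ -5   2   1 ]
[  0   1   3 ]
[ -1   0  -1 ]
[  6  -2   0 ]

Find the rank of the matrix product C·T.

First compute CT:
[[ 36, -16, -12],
 [ 36, -16, -12],
 [ 36, -16, -12]]
Now row reduce the product.
R2 ← R2 − R1: [0, 0, 0]
R3 ← R3 − R1: [0, 0, 0]
1 nonzero row, so rank(CT) = 1.

1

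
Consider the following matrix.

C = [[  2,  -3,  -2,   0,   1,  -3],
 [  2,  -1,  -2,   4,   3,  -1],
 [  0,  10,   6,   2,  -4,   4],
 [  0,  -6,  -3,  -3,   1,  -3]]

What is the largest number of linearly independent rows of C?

3

Row reduce to echelon form.
R2 ← R2 − R1: [0, 2, 0, 4, 2, 2]
R3 ← R3 − (5)·R2: [0, 0, 6, -18, -14, -6]
R4 ← R4 + (3)·R2: [0, 0, -3, 9, 7, 3]
R4 ← R4 + (1/2)·R3: [0, 0, 0, 0, 0, 0]
Echelon form has 3 nonzero rows, so rank(C) = 3.
The rank gives the maximum number of linearly independent rows: 3.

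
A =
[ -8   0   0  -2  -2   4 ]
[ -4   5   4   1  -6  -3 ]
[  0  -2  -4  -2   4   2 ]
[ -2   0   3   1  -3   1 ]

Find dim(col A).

3

Row reduce to echelon form.
R2 ← R2 − (1/2)·R1: [0, 5, 4, 2, -5, -5]
R4 ← R4 − (1/4)·R1: [0, 0, 3, 3/2, -5/2, 0]
R3 ← R3 + (2/5)·R2: [0, 0, -12/5, -6/5, 2, 0]
R4 ← R4 + (5/4)·R3: [0, 0, 0, 0, 0, 0]
Echelon form has 3 nonzero rows, so rank(A) = 3.
The column space has dimension equal to the rank: 3.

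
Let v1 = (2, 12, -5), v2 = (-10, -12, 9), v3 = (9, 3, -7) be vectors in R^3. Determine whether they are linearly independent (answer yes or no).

Form the matrix with these vectors as rows and row reduce.
R2 ← R2 + (5)·R1: [0, 48, -16]
R3 ← R3 − (9/2)·R1: [0, -51, 31/2]
R3 ← R3 + (17/16)·R2: [0, 0, -3/2]
3 nonzero rows, so the 3 vectors span a space of dimension 3.
Since 3 = 3, the vectors are linearly independent.

yes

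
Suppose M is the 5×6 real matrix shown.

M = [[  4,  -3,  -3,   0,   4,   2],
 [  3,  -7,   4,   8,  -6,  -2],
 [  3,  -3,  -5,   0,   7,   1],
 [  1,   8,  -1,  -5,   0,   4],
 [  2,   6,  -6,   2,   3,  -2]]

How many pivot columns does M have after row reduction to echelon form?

5

Row reduce to echelon form.
R2 ← R2 − (3/4)·R1: [0, -19/4, 25/4, 8, -9, -7/2]
R3 ← R3 − (3/4)·R1: [0, -3/4, -11/4, 0, 4, -1/2]
R4 ← R4 − (1/4)·R1: [0, 35/4, -1/4, -5, -1, 7/2]
R5 ← R5 − (1/2)·R1: [0, 15/2, -9/2, 2, 1, -3]
R3 ← R3 − (3/19)·R2: [0, 0, -71/19, -24/19, 103/19, 1/19]
R4 ← R4 + (35/19)·R2: [0, 0, 214/19, 185/19, -334/19, -56/19]
R5 ← R5 + (30/19)·R2: [0, 0, 102/19, 278/19, -251/19, -162/19]
R4 ← R4 + (214/71)·R3: [0, 0, 0, 421/71, -88/71, -198/71]
R5 ← R5 + (102/71)·R3: [0, 0, 0, 910/71, -385/71, -600/71]
R5 ← R5 − (910/421)·R4: [0, 0, 0, 0, -1155/421, -1020/421]
Echelon form has 5 nonzero rows, so rank(M) = 5.
Each nonzero row contributes one pivot column: 5 pivot columns.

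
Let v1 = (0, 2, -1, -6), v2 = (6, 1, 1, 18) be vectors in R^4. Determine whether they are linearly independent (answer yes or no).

yes

Form the matrix with these vectors as rows and row reduce.
Swap R1 ↔ R2
2 nonzero rows, so the 2 vectors span a space of dimension 2.
Since 2 = 2, the vectors are linearly independent.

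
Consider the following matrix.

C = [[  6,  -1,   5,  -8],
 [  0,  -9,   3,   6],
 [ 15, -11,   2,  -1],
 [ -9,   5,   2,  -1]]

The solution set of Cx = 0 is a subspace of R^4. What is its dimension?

1

Row reduce to echelon form.
R3 ← R3 − (5/2)·R1: [0, -17/2, -21/2, 19]
R4 ← R4 + (3/2)·R1: [0, 7/2, 19/2, -13]
R3 ← R3 − (17/18)·R2: [0, 0, -40/3, 40/3]
R4 ← R4 + (7/18)·R2: [0, 0, 32/3, -32/3]
R4 ← R4 + (4/5)·R3: [0, 0, 0, 0]
3 nonzero rows, so rank(C) = 3.
C has 4 columns; by rank–nullity, nullity = 4 − 3 = 1.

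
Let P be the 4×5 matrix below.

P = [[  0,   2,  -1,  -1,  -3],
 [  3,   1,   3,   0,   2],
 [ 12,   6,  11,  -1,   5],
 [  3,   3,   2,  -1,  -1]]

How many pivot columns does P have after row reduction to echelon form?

2

Row reduce to echelon form.
Swap R1 ↔ R2
R3 ← R3 − (4)·R1: [0, 2, -1, -1, -3]
R4 ← R4 − R1: [0, 2, -1, -1, -3]
R3 ← R3 − R2: [0, 0, 0, 0, 0]
R4 ← R4 − R2: [0, 0, 0, 0, 0]
Echelon form has 2 nonzero rows, so rank(P) = 2.
Each nonzero row contributes one pivot column: 2 pivot columns.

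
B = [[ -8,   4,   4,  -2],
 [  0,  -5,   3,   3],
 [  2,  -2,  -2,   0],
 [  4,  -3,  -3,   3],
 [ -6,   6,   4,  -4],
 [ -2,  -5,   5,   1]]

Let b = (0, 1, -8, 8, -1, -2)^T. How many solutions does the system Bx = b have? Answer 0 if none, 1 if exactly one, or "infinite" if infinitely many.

0

Row reduce the augmented matrix [B | b].
R3 ← R3 + (1/4)·R1: [0, -1, -1, -1/2, -8]
R4 ← R4 + (1/2)·R1: [0, -1, -1, 2, 8]
R5 ← R5 − (3/4)·R1: [0, 3, 1, -5/2, -1]
R6 ← R6 − (1/4)·R1: [0, -6, 4, 3/2, -2]
R3 ← R3 − (1/5)·R2: [0, 0, -8/5, -11/10, -41/5]
R4 ← R4 − (1/5)·R2: [0, 0, -8/5, 7/5, 39/5]
R5 ← R5 + (3/5)·R2: [0, 0, 14/5, -7/10, -2/5]
R6 ← R6 − (6/5)·R2: [0, 0, 2/5, -21/10, -16/5]
R4 ← R4 − R3: [0, 0, 0, 5/2, 16]
R5 ← R5 + (7/4)·R3: [0, 0, 0, -21/8, -59/4]
R6 ← R6 + (1/4)·R3: [0, 0, 0, -19/8, -21/4]
R5 ← R5 + (21/20)·R4: [0, 0, 0, 0, 41/20]
R6 ← R6 + (19/20)·R4: [0, 0, 0, 0, 199/20]
R6 ← R6 − (199/41)·R5: [0, 0, 0, 0, 0]
The echelon form has 5 nonzero rows; the last pivot sits in the augmented column, so rank(B) = 4 but rank([B|b]) = 5.
Since the ranks differ, the system is inconsistent.
It has no solutions.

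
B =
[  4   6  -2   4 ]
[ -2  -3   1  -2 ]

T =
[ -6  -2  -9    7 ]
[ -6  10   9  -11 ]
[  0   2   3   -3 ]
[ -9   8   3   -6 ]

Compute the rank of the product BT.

1

First compute BT:
[[-96,  80,  24, -56],
 [ 48, -40, -12,  28]]
Now row reduce the product.
R2 ← R2 + (1/2)·R1: [0, 0, 0, 0]
1 nonzero row, so rank(BT) = 1.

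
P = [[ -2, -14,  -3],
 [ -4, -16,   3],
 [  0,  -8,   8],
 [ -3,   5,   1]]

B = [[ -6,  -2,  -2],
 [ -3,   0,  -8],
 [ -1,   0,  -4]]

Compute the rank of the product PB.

First compute PB:
[[ 57,   4, 128],
 [ 69,   8, 124],
 [ 16,   0,  32],
 [  2,   6, -38]]
Now row reduce the product.
R2 ← R2 − (23/19)·R1: [0, 60/19, -588/19]
R3 ← R3 − (16/57)·R1: [0, -64/57, -224/57]
R4 ← R4 − (2/57)·R1: [0, 334/57, -2422/57]
R3 ← R3 + (16/45)·R2: [0, 0, -224/15]
R4 ← R4 − (167/90)·R2: [0, 0, 224/15]
R4 ← R4 + R3: [0, 0, 0]
3 nonzero rows, so rank(PB) = 3.

3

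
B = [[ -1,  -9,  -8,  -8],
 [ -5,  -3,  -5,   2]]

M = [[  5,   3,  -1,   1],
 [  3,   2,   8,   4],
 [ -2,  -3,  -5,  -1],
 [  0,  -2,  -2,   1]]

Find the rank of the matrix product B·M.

First compute BM:
[[-16,  19, -15, -37],
 [-24, -10,   2, -10]]
Now row reduce the product.
R2 ← R2 − (3/2)·R1: [0, -77/2, 49/2, 91/2]
2 nonzero rows, so rank(BM) = 2.

2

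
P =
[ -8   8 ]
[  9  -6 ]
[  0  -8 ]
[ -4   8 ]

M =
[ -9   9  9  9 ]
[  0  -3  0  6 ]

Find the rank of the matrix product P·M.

First compute PM:
[[ 72, -96, -72, -24],
 [-81,  99,  81,  45],
 [  0,  24,   0, -48],
 [ 36, -60, -36,  12]]
Now row reduce the product.
R2 ← R2 + (9/8)·R1: [0, -9, 0, 18]
R4 ← R4 − (1/2)·R1: [0, -12, 0, 24]
R3 ← R3 + (8/3)·R2: [0, 0, 0, 0]
R4 ← R4 − (4/3)·R2: [0, 0, 0, 0]
2 nonzero rows, so rank(PM) = 2.

2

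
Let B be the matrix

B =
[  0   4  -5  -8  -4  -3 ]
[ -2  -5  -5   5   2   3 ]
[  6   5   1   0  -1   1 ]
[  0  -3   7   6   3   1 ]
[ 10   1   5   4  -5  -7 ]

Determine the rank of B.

4

Row reduce to echelon form.
Swap R1 ↔ R2
R3 ← R3 + (3)·R1: [0, -10, -14, 15, 5, 10]
R5 ← R5 + (5)·R1: [0, -24, -20, 29, 5, 8]
R3 ← R3 + (5/2)·R2: [0, 0, -53/2, -5, -5, 5/2]
R4 ← R4 + (3/4)·R2: [0, 0, 13/4, 0, 0, -5/4]
R5 ← R5 + (6)·R2: [0, 0, -50, -19, -19, -10]
R4 ← R4 + (13/106)·R3: [0, 0, 0, -65/106, -65/106, -50/53]
R5 ← R5 − (100/53)·R3: [0, 0, 0, -507/53, -507/53, -780/53]
R5 ← R5 − (78/5)·R4: [0, 0, 0, 0, 0, 0]
Echelon form has 4 nonzero rows, so rank(B) = 4.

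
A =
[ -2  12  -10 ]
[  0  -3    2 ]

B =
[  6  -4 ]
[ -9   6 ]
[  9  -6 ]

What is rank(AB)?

First compute AB:
[[-210, 140],
 [ 45, -30]]
Now row reduce the product.
R2 ← R2 + (3/14)·R1: [0, 0]
1 nonzero row, so rank(AB) = 1.

1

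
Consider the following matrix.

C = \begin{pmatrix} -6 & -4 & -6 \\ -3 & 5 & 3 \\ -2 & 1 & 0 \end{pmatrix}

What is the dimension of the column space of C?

2

Row reduce to echelon form.
R2 ← R2 − (1/2)·R1: [0, 7, 6]
R3 ← R3 − (1/3)·R1: [0, 7/3, 2]
R3 ← R3 − (1/3)·R2: [0, 0, 0]
Echelon form has 2 nonzero rows, so rank(C) = 2.
The column space has dimension equal to the rank: 2.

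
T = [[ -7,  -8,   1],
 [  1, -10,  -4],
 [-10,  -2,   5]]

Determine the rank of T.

3

Row reduce to echelon form.
R2 ← R2 + (1/7)·R1: [0, -78/7, -27/7]
R3 ← R3 − (10/7)·R1: [0, 66/7, 25/7]
R3 ← R3 + (11/13)·R2: [0, 0, 4/13]
Echelon form has 3 nonzero rows, so rank(T) = 3.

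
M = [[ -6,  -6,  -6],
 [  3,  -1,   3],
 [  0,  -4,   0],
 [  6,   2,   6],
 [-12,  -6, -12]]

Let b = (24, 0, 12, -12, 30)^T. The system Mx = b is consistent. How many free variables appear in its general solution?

1

Row reduce the augmented matrix [M | b].
R2 ← R2 + (1/2)·R1: [0, -4, 0, 12]
R4 ← R4 + R1: [0, -4, 0, 12]
R5 ← R5 − (2)·R1: [0, 6, 0, -18]
R3 ← R3 − R2: [0, 0, 0, 0]
R4 ← R4 − R2: [0, 0, 0, 0]
R5 ← R5 + (3/2)·R2: [0, 0, 0, 0]
The echelon form has 2 nonzero rows, and every pivot lies in the first 3 columns, so rank(M) = rank([M|b]) = 2.
The system is consistent.
Free variables = (unknowns) − (rank) = 3 − 2 = 1.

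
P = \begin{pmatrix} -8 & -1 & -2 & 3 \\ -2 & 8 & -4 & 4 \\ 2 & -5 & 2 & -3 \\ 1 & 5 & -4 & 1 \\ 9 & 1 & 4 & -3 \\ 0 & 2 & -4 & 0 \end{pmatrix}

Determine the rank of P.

3

Row reduce to echelon form.
R2 ← R2 − (1/4)·R1: [0, 33/4, -7/2, 13/4]
R3 ← R3 + (1/4)·R1: [0, -21/4, 3/2, -9/4]
R4 ← R4 + (1/8)·R1: [0, 39/8, -17/4, 11/8]
R5 ← R5 + (9/8)·R1: [0, -1/8, 7/4, 3/8]
R3 ← R3 + (7/11)·R2: [0, 0, -8/11, -2/11]
R4 ← R4 − (13/22)·R2: [0, 0, -24/11, -6/11]
R5 ← R5 + (1/66)·R2: [0, 0, 56/33, 14/33]
R6 ← R6 − (8/33)·R2: [0, 0, -104/33, -26/33]
R4 ← R4 − (3)·R3: [0, 0, 0, 0]
R5 ← R5 + (7/3)·R3: [0, 0, 0, 0]
R6 ← R6 − (13/3)·R3: [0, 0, 0, 0]
Echelon form has 3 nonzero rows, so rank(P) = 3.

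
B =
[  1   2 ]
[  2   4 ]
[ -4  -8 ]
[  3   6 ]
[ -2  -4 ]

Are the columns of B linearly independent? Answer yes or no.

no

Row reduce B to echelon form.
R2 ← R2 − (2)·R1: [0, 0]
R3 ← R3 + (4)·R1: [0, 0]
R4 ← R4 − (3)·R1: [0, 0]
R5 ← R5 + (2)·R1: [0, 0]
1 pivot among 2 columns.
Only 1 < 2 pivot columns, so the columns are linearly dependent.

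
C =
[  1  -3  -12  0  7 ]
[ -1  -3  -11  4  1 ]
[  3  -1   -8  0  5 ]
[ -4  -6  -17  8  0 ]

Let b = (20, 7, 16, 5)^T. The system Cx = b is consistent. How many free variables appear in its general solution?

Row reduce the augmented matrix [C | b].
R2 ← R2 + R1: [0, -6, -23, 4, 8, 27]
R3 ← R3 − (3)·R1: [0, 8, 28, 0, -16, -44]
R4 ← R4 + (4)·R1: [0, -18, -65, 8, 28, 85]
R3 ← R3 + (4/3)·R2: [0, 0, -8/3, 16/3, -16/3, -8]
R4 ← R4 − (3)·R2: [0, 0, 4, -4, 4, 4]
R4 ← R4 + (3/2)·R3: [0, 0, 0, 4, -4, -8]
The echelon form has 4 nonzero rows, and every pivot lies in the first 5 columns, so rank(C) = rank([C|b]) = 4.
The system is consistent.
Free variables = (unknowns) − (rank) = 5 − 4 = 1.

1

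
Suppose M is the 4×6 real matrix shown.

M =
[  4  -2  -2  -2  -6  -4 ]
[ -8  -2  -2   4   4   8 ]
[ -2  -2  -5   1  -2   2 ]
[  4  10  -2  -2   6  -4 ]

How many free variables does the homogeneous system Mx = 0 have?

Row reduce to echelon form.
R2 ← R2 + (2)·R1: [0, -6, -6, 0, -8, 0]
R3 ← R3 + (1/2)·R1: [0, -3, -6, 0, -5, 0]
R4 ← R4 − R1: [0, 12, 0, 0, 12, 0]
R3 ← R3 − (1/2)·R2: [0, 0, -3, 0, -1, 0]
R4 ← R4 + (2)·R2: [0, 0, -12, 0, -4, 0]
R4 ← R4 − (4)·R3: [0, 0, 0, 0, 0, 0]
3 nonzero rows, so rank(M) = 3.
M has 6 columns; by rank–nullity, nullity = 6 − 3 = 3.

3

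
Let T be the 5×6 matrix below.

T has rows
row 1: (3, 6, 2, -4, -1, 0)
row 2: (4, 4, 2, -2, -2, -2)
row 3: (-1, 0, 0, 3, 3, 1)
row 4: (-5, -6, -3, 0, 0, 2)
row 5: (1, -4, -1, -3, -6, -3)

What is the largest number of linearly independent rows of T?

Row reduce to echelon form.
R2 ← R2 − (4/3)·R1: [0, -4, -2/3, 10/3, -2/3, -2]
R3 ← R3 + (1/3)·R1: [0, 2, 2/3, 5/3, 8/3, 1]
R4 ← R4 + (5/3)·R1: [0, 4, 1/3, -20/3, -5/3, 2]
R5 ← R5 − (1/3)·R1: [0, -6, -5/3, -5/3, -17/3, -3]
R3 ← R3 + (1/2)·R2: [0, 0, 1/3, 10/3, 7/3, 0]
R4 ← R4 + R2: [0, 0, -1/3, -10/3, -7/3, 0]
R5 ← R5 − (3/2)·R2: [0, 0, -2/3, -20/3, -14/3, 0]
R4 ← R4 + R3: [0, 0, 0, 0, 0, 0]
R5 ← R5 + (2)·R3: [0, 0, 0, 0, 0, 0]
Echelon form has 3 nonzero rows, so rank(T) = 3.
The rank gives the maximum number of linearly independent rows: 3.

3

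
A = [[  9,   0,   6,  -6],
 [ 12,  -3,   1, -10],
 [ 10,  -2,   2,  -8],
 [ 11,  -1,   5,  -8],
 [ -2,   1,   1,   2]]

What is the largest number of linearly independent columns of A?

Row reduce to echelon form.
R2 ← R2 − (4/3)·R1: [0, -3, -7, -2]
R3 ← R3 − (10/9)·R1: [0, -2, -14/3, -4/3]
R4 ← R4 − (11/9)·R1: [0, -1, -7/3, -2/3]
R5 ← R5 + (2/9)·R1: [0, 1, 7/3, 2/3]
R3 ← R3 − (2/3)·R2: [0, 0, 0, 0]
R4 ← R4 − (1/3)·R2: [0, 0, 0, 0]
R5 ← R5 + (1/3)·R2: [0, 0, 0, 0]
Echelon form has 2 nonzero rows, so rank(A) = 2.
The rank gives the maximum number of linearly independent columns: 2.

2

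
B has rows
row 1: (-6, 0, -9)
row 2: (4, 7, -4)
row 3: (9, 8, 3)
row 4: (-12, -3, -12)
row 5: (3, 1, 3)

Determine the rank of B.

3

Row reduce to echelon form.
R2 ← R2 + (2/3)·R1: [0, 7, -10]
R3 ← R3 + (3/2)·R1: [0, 8, -21/2]
R4 ← R4 − (2)·R1: [0, -3, 6]
R5 ← R5 + (1/2)·R1: [0, 1, -3/2]
R3 ← R3 − (8/7)·R2: [0, 0, 13/14]
R4 ← R4 + (3/7)·R2: [0, 0, 12/7]
R5 ← R5 − (1/7)·R2: [0, 0, -1/14]
R4 ← R4 − (24/13)·R3: [0, 0, 0]
R5 ← R5 + (1/13)·R3: [0, 0, 0]
Echelon form has 3 nonzero rows, so rank(B) = 3.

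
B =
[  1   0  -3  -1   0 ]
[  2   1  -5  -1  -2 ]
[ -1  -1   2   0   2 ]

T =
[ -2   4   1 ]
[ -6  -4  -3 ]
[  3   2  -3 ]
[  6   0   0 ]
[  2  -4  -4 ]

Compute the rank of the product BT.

2

First compute BT:
[[-17,  -2,  10],
 [-35,   2,  22],
 [ 18,  -4, -12]]
Now row reduce the product.
R2 ← R2 − (35/17)·R1: [0, 104/17, 24/17]
R3 ← R3 + (18/17)·R1: [0, -104/17, -24/17]
R3 ← R3 + R2: [0, 0, 0]
2 nonzero rows, so rank(BT) = 2.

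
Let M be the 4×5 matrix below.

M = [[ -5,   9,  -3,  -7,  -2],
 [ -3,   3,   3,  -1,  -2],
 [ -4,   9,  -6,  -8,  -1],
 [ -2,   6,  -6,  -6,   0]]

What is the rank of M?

2

Row reduce to echelon form.
R2 ← R2 − (3/5)·R1: [0, -12/5, 24/5, 16/5, -4/5]
R3 ← R3 − (4/5)·R1: [0, 9/5, -18/5, -12/5, 3/5]
R4 ← R4 − (2/5)·R1: [0, 12/5, -24/5, -16/5, 4/5]
R3 ← R3 + (3/4)·R2: [0, 0, 0, 0, 0]
R4 ← R4 + R2: [0, 0, 0, 0, 0]
Echelon form has 2 nonzero rows, so rank(M) = 2.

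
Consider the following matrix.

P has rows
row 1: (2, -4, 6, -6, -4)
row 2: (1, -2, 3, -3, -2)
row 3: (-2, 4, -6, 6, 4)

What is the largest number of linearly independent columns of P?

Row reduce to echelon form.
R2 ← R2 − (1/2)·R1: [0, 0, 0, 0, 0]
R3 ← R3 + R1: [0, 0, 0, 0, 0]
Echelon form has 1 nonzero row, so rank(P) = 1.
The rank gives the maximum number of linearly independent columns: 1.

1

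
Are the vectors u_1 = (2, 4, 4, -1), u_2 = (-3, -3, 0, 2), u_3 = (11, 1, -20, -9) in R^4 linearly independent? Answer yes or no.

Form the matrix with these vectors as rows and row reduce.
R2 ← R2 + (3/2)·R1: [0, 3, 6, 1/2]
R3 ← R3 − (11/2)·R1: [0, -21, -42, -7/2]
R3 ← R3 + (7)·R2: [0, 0, 0, 0]
2 nonzero rows, so the 3 vectors span a space of dimension 2.
Since 2 < 3, the vectors are linearly dependent.

no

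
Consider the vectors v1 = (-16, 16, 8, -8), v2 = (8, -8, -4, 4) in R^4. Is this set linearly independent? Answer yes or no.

no

Form the matrix with these vectors as rows and row reduce.
R2 ← R2 + (1/2)·R1: [0, 0, 0, 0]
1 nonzero row, so the 2 vectors span a space of dimension 1.
Since 1 < 2, the vectors are linearly dependent.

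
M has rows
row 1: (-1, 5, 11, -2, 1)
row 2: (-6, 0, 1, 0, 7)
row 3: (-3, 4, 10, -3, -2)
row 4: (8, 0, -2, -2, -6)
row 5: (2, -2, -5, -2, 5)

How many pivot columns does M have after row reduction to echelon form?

5

Row reduce to echelon form.
R2 ← R2 − (6)·R1: [0, -30, -65, 12, 1]
R3 ← R3 − (3)·R1: [0, -11, -23, 3, -5]
R4 ← R4 + (8)·R1: [0, 40, 86, -18, 2]
R5 ← R5 + (2)·R1: [0, 8, 17, -6, 7]
R3 ← R3 − (11/30)·R2: [0, 0, 5/6, -7/5, -161/30]
R4 ← R4 + (4/3)·R2: [0, 0, -2/3, -2, 10/3]
R5 ← R5 + (4/15)·R2: [0, 0, -1/3, -14/5, 109/15]
R4 ← R4 + (4/5)·R3: [0, 0, 0, -78/25, -24/25]
R5 ← R5 + (2/5)·R3: [0, 0, 0, -84/25, 128/25]
R5 ← R5 − (14/13)·R4: [0, 0, 0, 0, 80/13]
Echelon form has 5 nonzero rows, so rank(M) = 5.
Each nonzero row contributes one pivot column: 5 pivot columns.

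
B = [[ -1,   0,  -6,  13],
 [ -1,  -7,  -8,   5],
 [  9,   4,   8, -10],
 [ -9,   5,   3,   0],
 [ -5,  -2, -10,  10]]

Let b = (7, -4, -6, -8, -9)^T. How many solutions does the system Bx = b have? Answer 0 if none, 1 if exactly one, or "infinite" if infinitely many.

Row reduce the augmented matrix [B | b].
R2 ← R2 − R1: [0, -7, -2, -8, -11]
R3 ← R3 + (9)·R1: [0, 4, -46, 107, 57]
R4 ← R4 − (9)·R1: [0, 5, 57, -117, -71]
R5 ← R5 − (5)·R1: [0, -2, 20, -55, -44]
R3 ← R3 + (4/7)·R2: [0, 0, -330/7, 717/7, 355/7]
R4 ← R4 + (5/7)·R2: [0, 0, 389/7, -859/7, -552/7]
R5 ← R5 − (2/7)·R2: [0, 0, 144/7, -369/7, -286/7]
R4 ← R4 + (389/330)·R3: [0, 0, 0, -217/110, -1259/66]
R5 ← R5 + (24/55)·R3: [0, 0, 0, -441/55, -206/11]
R5 ← R5 − (126/31)·R4: [0, 0, 0, 0, 1823/31]
The echelon form has 5 nonzero rows; the last pivot sits in the augmented column, so rank(B) = 4 but rank([B|b]) = 5.
Since the ranks differ, the system is inconsistent.
It has no solutions.

0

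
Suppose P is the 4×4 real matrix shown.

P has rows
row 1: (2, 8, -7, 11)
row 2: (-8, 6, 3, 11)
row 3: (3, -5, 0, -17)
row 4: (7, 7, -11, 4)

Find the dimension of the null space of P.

1

Row reduce to echelon form.
R2 ← R2 + (4)·R1: [0, 38, -25, 55]
R3 ← R3 − (3/2)·R1: [0, -17, 21/2, -67/2]
R4 ← R4 − (7/2)·R1: [0, -21, 27/2, -69/2]
R3 ← R3 + (17/38)·R2: [0, 0, -13/19, -169/19]
R4 ← R4 + (21/38)·R2: [0, 0, -6/19, -78/19]
R4 ← R4 − (6/13)·R3: [0, 0, 0, 0]
3 nonzero rows, so rank(P) = 3.
P has 4 columns; by rank–nullity, nullity = 4 − 3 = 1.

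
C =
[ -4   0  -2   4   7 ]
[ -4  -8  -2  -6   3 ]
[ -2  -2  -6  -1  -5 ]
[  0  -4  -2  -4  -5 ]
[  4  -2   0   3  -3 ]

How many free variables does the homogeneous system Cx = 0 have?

Row reduce to echelon form.
R2 ← R2 − R1: [0, -8, 0, -10, -4]
R3 ← R3 − (1/2)·R1: [0, -2, -5, -3, -17/2]
R5 ← R5 + R1: [0, -2, -2, 7, 4]
R3 ← R3 − (1/4)·R2: [0, 0, -5, -1/2, -15/2]
R4 ← R4 − (1/2)·R2: [0, 0, -2, 1, -3]
R5 ← R5 − (1/4)·R2: [0, 0, -2, 19/2, 5]
R4 ← R4 − (2/5)·R3: [0, 0, 0, 6/5, 0]
R5 ← R5 − (2/5)·R3: [0, 0, 0, 97/10, 8]
R5 ← R5 − (97/12)·R4: [0, 0, 0, 0, 8]
5 nonzero rows, so rank(C) = 5.
C has 5 columns; by rank–nullity, nullity = 5 − 5 = 0.

0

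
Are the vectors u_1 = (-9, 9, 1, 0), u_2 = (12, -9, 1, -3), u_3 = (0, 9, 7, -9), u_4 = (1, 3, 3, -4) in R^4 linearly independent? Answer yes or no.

Form the matrix with these vectors as rows and row reduce.
R2 ← R2 + (4/3)·R1: [0, 3, 7/3, -3]
R4 ← R4 + (1/9)·R1: [0, 4, 28/9, -4]
R3 ← R3 − (3)·R2: [0, 0, 0, 0]
R4 ← R4 − (4/3)·R2: [0, 0, 0, 0]
2 nonzero rows, so the 4 vectors span a space of dimension 2.
Since 2 < 4, the vectors are linearly dependent.

no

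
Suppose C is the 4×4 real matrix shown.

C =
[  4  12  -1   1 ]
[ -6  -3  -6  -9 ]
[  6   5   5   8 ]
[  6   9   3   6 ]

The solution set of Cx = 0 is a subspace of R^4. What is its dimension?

Row reduce to echelon form.
R2 ← R2 + (3/2)·R1: [0, 15, -15/2, -15/2]
R3 ← R3 − (3/2)·R1: [0, -13, 13/2, 13/2]
R4 ← R4 − (3/2)·R1: [0, -9, 9/2, 9/2]
R3 ← R3 + (13/15)·R2: [0, 0, 0, 0]
R4 ← R4 + (3/5)·R2: [0, 0, 0, 0]
2 nonzero rows, so rank(C) = 2.
C has 4 columns; by rank–nullity, nullity = 4 − 2 = 2.

2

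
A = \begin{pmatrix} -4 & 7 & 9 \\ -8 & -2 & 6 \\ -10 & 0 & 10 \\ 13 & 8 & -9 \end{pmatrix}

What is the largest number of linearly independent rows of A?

3

Row reduce to echelon form.
R2 ← R2 − (2)·R1: [0, -16, -12]
R3 ← R3 − (5/2)·R1: [0, -35/2, -25/2]
R4 ← R4 + (13/4)·R1: [0, 123/4, 81/4]
R3 ← R3 − (35/32)·R2: [0, 0, 5/8]
R4 ← R4 + (123/64)·R2: [0, 0, -45/16]
R4 ← R4 + (9/2)·R3: [0, 0, 0]
Echelon form has 3 nonzero rows, so rank(A) = 3.
The rank gives the maximum number of linearly independent rows: 3.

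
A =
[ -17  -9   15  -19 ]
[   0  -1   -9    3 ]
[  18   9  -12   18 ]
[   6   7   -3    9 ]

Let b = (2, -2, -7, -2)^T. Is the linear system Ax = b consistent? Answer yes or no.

Row reduce the augmented matrix [A | b].
R3 ← R3 + (18/17)·R1: [0, -9/17, 66/17, -36/17, -83/17]
R4 ← R4 + (6/17)·R1: [0, 65/17, 39/17, 39/17, -22/17]
R3 ← R3 − (9/17)·R2: [0, 0, 147/17, -63/17, -65/17]
R4 ← R4 + (65/17)·R2: [0, 0, -546/17, 234/17, -152/17]
R4 ← R4 + (26/7)·R3: [0, 0, 0, 0, -162/7]
The echelon form has 4 nonzero rows; the last pivot sits in the augmented column, so rank(A) = 3 but rank([A|b]) = 4.
Since the ranks differ, the system is inconsistent.

no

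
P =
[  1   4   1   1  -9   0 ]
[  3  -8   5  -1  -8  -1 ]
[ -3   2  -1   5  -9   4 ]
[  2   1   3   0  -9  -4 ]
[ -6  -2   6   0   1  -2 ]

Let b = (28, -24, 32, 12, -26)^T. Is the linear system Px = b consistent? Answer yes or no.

Row reduce the augmented matrix [P | b].
R2 ← R2 − (3)·R1: [0, -20, 2, -4, 19, -1, -108]
R3 ← R3 + (3)·R1: [0, 14, 2, 8, -36, 4, 116]
R4 ← R4 − (2)·R1: [0, -7, 1, -2, 9, -4, -44]
R5 ← R5 + (6)·R1: [0, 22, 12, 6, -53, -2, 142]
R3 ← R3 + (7/10)·R2: [0, 0, 17/5, 26/5, -227/10, 33/10, 202/5]
R4 ← R4 − (7/20)·R2: [0, 0, 3/10, -3/5, 47/20, -73/20, -31/5]
R5 ← R5 + (11/10)·R2: [0, 0, 71/5, 8/5, -321/10, -31/10, 116/5]
R4 ← R4 − (3/34)·R3: [0, 0, 0, -18/17, 74/17, -67/17, -166/17]
R5 ← R5 − (71/17)·R3: [0, 0, 0, -342/17, 1066/17, -287/17, -2474/17]
R5 ← R5 − (19)·R4: [0, 0, 0, 0, -20, 58, 40]
The echelon form has 5 nonzero rows, and every pivot lies in the first 6 columns, so rank(P) = rank([P|b]) = 5.
The system is consistent.

yes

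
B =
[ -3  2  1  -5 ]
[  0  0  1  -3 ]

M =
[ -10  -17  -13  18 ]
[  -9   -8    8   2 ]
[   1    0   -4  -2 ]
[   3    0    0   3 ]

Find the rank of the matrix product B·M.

2

First compute BM:
[[ -2,  35,  51, -67],
 [ -8,   0,  -4, -11]]
Now row reduce the product.
R2 ← R2 − (4)·R1: [0, -140, -208, 257]
2 nonzero rows, so rank(BM) = 2.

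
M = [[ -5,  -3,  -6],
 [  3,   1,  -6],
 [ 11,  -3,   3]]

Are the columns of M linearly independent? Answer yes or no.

Row reduce M to echelon form.
R2 ← R2 + (3/5)·R1: [0, -4/5, -48/5]
R3 ← R3 + (11/5)·R1: [0, -48/5, -51/5]
R3 ← R3 − (12)·R2: [0, 0, 105]
3 pivots among 3 columns.
Every column is a pivot column, so the columns are linearly independent.

yes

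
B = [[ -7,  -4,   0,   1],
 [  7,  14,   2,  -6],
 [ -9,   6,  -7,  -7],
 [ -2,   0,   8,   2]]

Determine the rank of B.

Row reduce to echelon form.
R2 ← R2 + R1: [0, 10, 2, -5]
R3 ← R3 − (9/7)·R1: [0, 78/7, -7, -58/7]
R4 ← R4 − (2/7)·R1: [0, 8/7, 8, 12/7]
R3 ← R3 − (39/35)·R2: [0, 0, -323/35, -19/7]
R4 ← R4 − (4/35)·R2: [0, 0, 272/35, 16/7]
R4 ← R4 + (16/19)·R3: [0, 0, 0, 0]
Echelon form has 3 nonzero rows, so rank(B) = 3.

3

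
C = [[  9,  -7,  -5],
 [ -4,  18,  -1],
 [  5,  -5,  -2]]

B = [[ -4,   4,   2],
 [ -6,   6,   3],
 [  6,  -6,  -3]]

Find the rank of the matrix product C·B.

1

First compute CB:
[[-24,  24,  12],
 [-98,  98,  49],
 [ -2,   2,   1]]
Now row reduce the product.
R2 ← R2 − (49/12)·R1: [0, 0, 0]
R3 ← R3 − (1/12)·R1: [0, 0, 0]
1 nonzero row, so rank(CB) = 1.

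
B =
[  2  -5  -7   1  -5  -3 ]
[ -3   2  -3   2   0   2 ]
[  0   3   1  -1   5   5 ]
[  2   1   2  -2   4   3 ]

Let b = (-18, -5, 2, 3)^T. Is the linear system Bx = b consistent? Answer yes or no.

Row reduce the augmented matrix [B | b].
R2 ← R2 + (3/2)·R1: [0, -11/2, -27/2, 7/2, -15/2, -5/2, -32]
R4 ← R4 − R1: [0, 6, 9, -3, 9, 6, 21]
R3 ← R3 + (6/11)·R2: [0, 0, -70/11, 10/11, 10/11, 40/11, -170/11]
R4 ← R4 + (12/11)·R2: [0, 0, -63/11, 9/11, 9/11, 36/11, -153/11]
R4 ← R4 − (9/10)·R3: [0, 0, 0, 0, 0, 0, 0]
The echelon form has 3 nonzero rows, and every pivot lies in the first 6 columns, so rank(B) = rank([B|b]) = 3.
The system is consistent.

yes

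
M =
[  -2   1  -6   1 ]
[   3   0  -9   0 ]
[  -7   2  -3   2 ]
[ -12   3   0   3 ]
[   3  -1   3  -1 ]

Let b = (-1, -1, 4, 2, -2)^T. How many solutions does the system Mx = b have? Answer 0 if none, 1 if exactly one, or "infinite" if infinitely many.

0

Row reduce the augmented matrix [M | b].
R2 ← R2 + (3/2)·R1: [0, 3/2, -18, 3/2, -5/2]
R3 ← R3 − (7/2)·R1: [0, -3/2, 18, -3/2, 15/2]
R4 ← R4 − (6)·R1: [0, -3, 36, -3, 8]
R5 ← R5 + (3/2)·R1: [0, 1/2, -6, 1/2, -7/2]
R3 ← R3 + R2: [0, 0, 0, 0, 5]
R4 ← R4 + (2)·R2: [0, 0, 0, 0, 3]
R5 ← R5 − (1/3)·R2: [0, 0, 0, 0, -8/3]
R4 ← R4 − (3/5)·R3: [0, 0, 0, 0, 0]
R5 ← R5 + (8/15)·R3: [0, 0, 0, 0, 0]
The echelon form has 3 nonzero rows; the last pivot sits in the augmented column, so rank(M) = 2 but rank([M|b]) = 3.
Since the ranks differ, the system is inconsistent.
It has no solutions.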